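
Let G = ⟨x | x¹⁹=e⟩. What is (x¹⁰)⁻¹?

The order of (x¹⁰) is 19 (smallest k with (x¹⁰)ᵏ = e), so (x¹⁰)⁻¹ = (x¹⁰)¹⁸ = x⁹.
Check: (x¹⁰) · (x⁹) → (x¹⁰) · x⁹ = e, giving e as required.

Answer: x⁹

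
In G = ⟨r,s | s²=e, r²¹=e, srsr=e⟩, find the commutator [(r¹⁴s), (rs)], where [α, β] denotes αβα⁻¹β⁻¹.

[(r¹⁴s), (rs)] = (r¹⁴s)·(rs)·(r¹⁴s)⁻¹·(rs)⁻¹.
  (r¹⁴s) · (rs) = r¹³
  (r¹³) · (r¹⁴s) = r⁶s
  (r⁶s) · (rs) = r⁵

Answer: r⁵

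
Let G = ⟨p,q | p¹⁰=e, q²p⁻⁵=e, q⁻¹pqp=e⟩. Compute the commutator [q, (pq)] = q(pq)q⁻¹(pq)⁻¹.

[q, (pq)] = q·(pq)·q⁻¹·(pq)⁻¹.
  q · (pq) = p⁴
  (p⁴) · (q⁻¹) = p⁴q⁻¹
  (p⁴q⁻¹) · (pq⁻¹) = p⁸

Answer: p⁸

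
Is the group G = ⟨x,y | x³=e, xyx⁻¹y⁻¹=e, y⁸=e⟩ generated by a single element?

|G| = 24. The element xy has order 24 (its powers give 24 distinct elements), so ⟨xy⟩ = G and G is cyclic.

Answer: Yes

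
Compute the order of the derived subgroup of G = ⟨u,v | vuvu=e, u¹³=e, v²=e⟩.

G' = [G, G] is generated by all commutators. The generator-pair commutators are: [u, v] = u².
The subgroup they normally generate is {e, u, u², u³, u⁴, u⁵, u⁶, u⁷, u⁸, u⁹, u¹⁰, u¹¹, u¹²}, of order 13.
Check: |G/G'| = 26/13 = 2 is the order of the abelianisation.

Answer: 13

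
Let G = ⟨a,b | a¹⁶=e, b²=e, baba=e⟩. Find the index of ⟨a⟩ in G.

First find ord(a) by computing successive powers:
  a¹ = a, a² = a², a³ = a³, a⁴ = a⁴, a⁵ = a⁵, a⁶ = a⁶, a⁷ = a⁷, a⁸ = a⁸, a⁹ = a⁹, a¹⁰ = a¹⁰, a¹¹ = a¹¹, a¹² = a¹², a¹³ = a¹³, a¹⁴ = a¹⁴, a¹⁵ = a¹⁵, a¹⁶ = e.
So |⟨a⟩| = ord(a) = 16. With |G| = 32, by Lagrange [G : ⟨a⟩] = 32/16 = 2.

Answer: 2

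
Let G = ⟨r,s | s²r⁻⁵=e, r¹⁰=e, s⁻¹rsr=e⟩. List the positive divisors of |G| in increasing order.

|G| = 20 = 2² · 5. By Lagrange's theorem the order of any subgroup divides 20; the divisors of 20 are 1, 2, 4, 5, 10, 20.

Answer: 1, 2, 4, 5, 10, 20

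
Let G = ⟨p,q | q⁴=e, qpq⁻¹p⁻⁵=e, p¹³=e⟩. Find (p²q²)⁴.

Compute successive powers of (p²q²), reducing at each step:
  (p²q²)²: (p²q²) · p² = q²;   (q²) · q² = e
  (p²q²)³: e · p² = p²;   (p²) · q² = p²q²
  (p²q²)⁴: (p²q²) · p² = q²;   (q²) · q² = e

Answer: e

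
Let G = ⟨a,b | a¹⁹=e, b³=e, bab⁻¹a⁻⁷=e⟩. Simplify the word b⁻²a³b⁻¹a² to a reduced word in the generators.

Multiply left to right, reducing at each step:
  b · a³ = a²b
  (a²b) · b⁻¹ = a²
  (a²) · a² = a⁴

Answer: a⁴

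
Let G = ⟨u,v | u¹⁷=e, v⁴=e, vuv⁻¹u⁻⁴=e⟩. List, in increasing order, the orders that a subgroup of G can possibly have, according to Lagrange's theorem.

|G| = 68 = 2² · 17. By Lagrange's theorem the order of any subgroup divides 68; the divisors of 68 are 1, 2, 4, 17, 34, 68.

Answer: 1, 2, 4, 17, 34, 68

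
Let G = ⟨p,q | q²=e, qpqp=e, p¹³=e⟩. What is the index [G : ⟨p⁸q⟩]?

First find ord(p⁸q) by computing successive powers:
  (p⁸q)¹ = p⁸q, (p⁸q)² = e.
So |⟨p⁸q⟩| = ord(p⁸q) = 2. With |G| = 26, by Lagrange [G : ⟨p⁸q⟩] = 26/2 = 13.

Answer: 13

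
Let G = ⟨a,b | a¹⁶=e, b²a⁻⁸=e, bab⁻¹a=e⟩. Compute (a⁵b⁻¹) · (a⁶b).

Compute (a⁵b⁻¹) · (a⁶b) by multiplying left to right and reducing via the relations at each step:
  (a⁵b⁻¹) · a⁶ = a⁷b
  (a⁷b) · b = a¹⁵

Answer: a¹⁵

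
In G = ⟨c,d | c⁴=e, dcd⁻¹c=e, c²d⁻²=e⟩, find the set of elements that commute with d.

⟨d⟩ ⊆ C_G(d) since powers of d commute with d; so |C_G(d)| ≥ |⟨d⟩| = 4.
By orbit–stabilizer, |C_G(d)| = |G| / |conj. class of d| = 8 / 2 = 4.
The 4 elements commuting with d are {e, c², d, d⁻¹}.

Answer: {e, c², d, d⁻¹}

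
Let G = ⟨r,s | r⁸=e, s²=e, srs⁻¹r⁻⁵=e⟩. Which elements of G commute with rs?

⟨rs⟩ ⊆ C_G(rs) since powers of rs commute with rs; so |C_G(rs)| ≥ |⟨rs⟩| = 8.
By orbit–stabilizer, |C_G(rs)| = |G| / |conj. class of rs| = 16 / 2 = 8.
The 8 elements commuting with rs are {e, r², r⁴, r⁶, r⁵s, rs, r⁷s, r³s}.

Answer: {e, r², r⁴, r⁶, r⁵s, rs, r⁷s, r³s}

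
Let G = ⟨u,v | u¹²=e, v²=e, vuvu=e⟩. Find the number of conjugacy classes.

The conjugacy classes (representative and size) are:
  [e] (size 1), [u¹¹] (size 2), [u²] (size 2), [u⁹] (size 2), [u⁴] (size 2), [u⁵] (size 2), [u⁶] (size 1), [v] (size 6), [uv] (size 6).
Class equation: 1 + 2 + 2 + 2 + 2 + 2 + 1 + 6 + 6 = 24 = |G|. So G has 9 conjugacy classes.

Answer: 9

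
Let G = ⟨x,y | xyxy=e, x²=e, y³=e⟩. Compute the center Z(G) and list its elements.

An element z ∈ Z(G) iff z commutes with every generator.
For example e is central: e·x = x = x·e; e·y = y = y·e.
Whereas x ∉ Z(G) since x·y = xy ≠ xy² = y·x.
Checking each of the 6 elements this way gives Z(G) = {e}, of order 1.

Answer: {e}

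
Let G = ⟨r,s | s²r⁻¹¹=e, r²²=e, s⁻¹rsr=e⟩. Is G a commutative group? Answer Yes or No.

r·s = rs but s·r = r¹⁰s⁻¹, so r·s ≠ s·r and G is not abelian.

Answer: No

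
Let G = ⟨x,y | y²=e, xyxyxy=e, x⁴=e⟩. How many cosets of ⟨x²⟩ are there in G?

First find ord(x²) by computing successive powers:
  (x²)¹ = x², (x²)² = e.
So |⟨x²⟩| = ord(x²) = 2. With |G| = 24, by Lagrange [G : ⟨x²⟩] = 24/2 = 12.

Answer: 12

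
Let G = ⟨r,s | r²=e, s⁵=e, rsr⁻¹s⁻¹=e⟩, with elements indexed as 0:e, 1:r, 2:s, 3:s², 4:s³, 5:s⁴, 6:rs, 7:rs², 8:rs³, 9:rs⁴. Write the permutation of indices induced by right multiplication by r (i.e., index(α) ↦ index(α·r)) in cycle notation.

(0 1)(2 6)(3 7)(4 8)(5 9)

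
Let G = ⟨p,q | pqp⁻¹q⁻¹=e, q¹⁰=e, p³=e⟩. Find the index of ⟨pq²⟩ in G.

First find ord(pq²) by computing successive powers:
  (pq²)¹ = pq², (pq²)² = p²q⁴, (pq²)³ = q⁶, (pq²)⁴ = pq⁸, (pq²)⁵ = p², (pq²)⁶ = q², (pq²)⁷ = pq⁴, (pq²)⁸ = p²q⁶, (pq²)⁹ = q⁸, (pq²)¹⁰ = p, (pq²)¹¹ = p²q², (pq²)¹² = q⁴, (pq²)¹³ = pq⁶, (pq²)¹⁴ = p²q⁸, (pq²)¹⁵ = e.
So |⟨pq²⟩| = ord(pq²) = 15. With |G| = 30, by Lagrange [G : ⟨pq²⟩] = 30/15 = 2.

Answer: 2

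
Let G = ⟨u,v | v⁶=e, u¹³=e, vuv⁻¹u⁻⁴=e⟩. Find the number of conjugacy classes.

The conjugacy classes (representative and size) are:
  [e] (size 1), [u⁴] (size 6), [u¹¹] (size 6), [u⁷v] (size 13), [u⁸v²] (size 13), [u¹²v³] (size 13), [u⁵v⁴] (size 13), [u¹¹v⁵] (size 13).
Class equation: 1 + 6 + 6 + 13 + 13 + 13 + 13 + 13 = 78 = |G|. So G has 8 conjugacy classes.

Answer: 8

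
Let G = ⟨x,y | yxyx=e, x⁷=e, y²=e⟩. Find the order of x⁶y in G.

Compute successive powers until reaching e:
  (x⁶y)¹ = x⁶y, (x⁶y)² = e.
The smallest positive k with (x⁶y)ᵏ = e is 2.

Answer: 2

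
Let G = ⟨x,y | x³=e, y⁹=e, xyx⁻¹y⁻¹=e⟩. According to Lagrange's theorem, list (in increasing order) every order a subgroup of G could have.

|G| = 27 = 3³. By Lagrange's theorem the order of any subgroup divides 27; the divisors of 27 are 1, 3, 9, 27.

Answer: 1, 3, 9, 27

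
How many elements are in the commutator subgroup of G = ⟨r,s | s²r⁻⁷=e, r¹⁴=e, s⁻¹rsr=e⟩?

G' = [G, G] is generated by all commutators. The generator-pair commutators are: [r, s] = r².
The subgroup they normally generate is {e, r², r⁴, r⁶, r⁸, r¹⁰, r¹²}, of order 7.
Check: |G/G'| = 28/7 = 4 is the order of the abelianisation.

Answer: 7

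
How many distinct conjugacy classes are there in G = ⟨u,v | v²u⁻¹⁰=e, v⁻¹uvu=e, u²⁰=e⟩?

The conjugacy classes (representative and size) are:
  [e] (size 1), [u] (size 2), [u²] (size 2), [u³] (size 2), [u⁴] (size 2), [u⁵] (size 2), [u¹⁴] (size 2), [u⁷] (size 2), [u⁸] (size 2), [u¹¹] (size 2), [u¹⁰] (size 1), [u²v⁻¹] (size 10), [u⁹v] (size 10).
Class equation: 1 + 2 + 2 + 2 + 2 + 2 + 2 + 2 + 2 + 2 + 1 + 10 + 10 = 40 = |G|. So G has 13 conjugacy classes.

Answer: 13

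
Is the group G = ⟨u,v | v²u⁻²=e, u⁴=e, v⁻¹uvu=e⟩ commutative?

u·v = uv but v·u = uv⁻¹, so u·v ≠ v·u and G is not abelian.

Answer: No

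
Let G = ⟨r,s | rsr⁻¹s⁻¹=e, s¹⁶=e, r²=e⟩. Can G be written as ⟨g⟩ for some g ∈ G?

|G| = 32, but the maximum element order in G is 16 < 32. No single element generates all of G, so G is not cyclic.

Answer: No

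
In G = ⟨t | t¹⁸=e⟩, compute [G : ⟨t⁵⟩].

First find ord(t⁵) by computing successive powers:
  (t⁵)¹ = t⁵, (t⁵)² = t¹⁰, (t⁵)³ = t¹⁵, (t⁵)⁴ = t², (t⁵)⁵ = t⁷, (t⁵)⁶ = t¹², (t⁵)⁷ = t¹⁷, (t⁵)⁸ = t⁴, (t⁵)⁹ = t⁹, (t⁵)¹⁰ = t¹⁴, (t⁵)¹¹ = t, (t⁵)¹² = t⁶, (t⁵)¹³ = t¹¹, (t⁵)¹⁴ = t¹⁶, (t⁵)¹⁵ = t³, (t⁵)¹⁶ = t⁸, (t⁵)¹⁷ = t¹³, (t⁵)¹⁸ = e.
So |⟨t⁵⟩| = ord(t⁵) = 18. With |G| = 18, by Lagrange [G : ⟨t⁵⟩] = 18/18 = 1.

Answer: 1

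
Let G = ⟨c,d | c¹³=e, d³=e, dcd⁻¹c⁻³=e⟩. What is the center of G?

An element z ∈ Z(G) iff z commutes with every generator.
For example e is central: e·c = c = c·e; e·d = d = d·e.
Whereas c ∉ Z(G) since c·d = cd ≠ c³d = d·c.
Checking each of the 39 elements this way gives Z(G) = {e}, of order 1.

Answer: {e}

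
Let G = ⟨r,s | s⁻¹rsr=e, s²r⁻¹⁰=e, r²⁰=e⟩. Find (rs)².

Compute successive powers of (rs), reducing at each step:
  (rs)²: (rs) · r = s;   s · s = r¹⁰

Answer: r¹⁰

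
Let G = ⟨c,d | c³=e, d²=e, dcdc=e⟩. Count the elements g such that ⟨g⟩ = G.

⟨g⟩ = G would require ord(g) = |G| = 6, but the maximum element order in G is 3 < 6. So G is not cyclic and no single element generates it: the count is 0.

Answer: 0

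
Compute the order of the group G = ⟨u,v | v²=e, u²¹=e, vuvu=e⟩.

Enumerate words in the generators, reducing via the relations: the distinct elements are
  {e, u, v, uv, u², u³, u⁴, u⁵, u⁶, u⁷, u⁸, u⁹, u²v, u²⁰, u³v, u¹², u¹³, u¹¹, u¹⁰, u¹⁴, u¹⁵, u¹⁶, u¹⁷, u¹⁸, u¹⁹, u⁴v, u⁵v, u⁶v, u⁷v, u⁸v, u⁹v, u²⁰v, u¹²v, u¹³v, u¹¹v, u¹⁰v, u¹⁴v, u¹⁵v, u¹⁶v, u¹⁷v, u¹⁸v, u¹⁹v}.
No further products give new elements, so |G| = 42.

Answer: 42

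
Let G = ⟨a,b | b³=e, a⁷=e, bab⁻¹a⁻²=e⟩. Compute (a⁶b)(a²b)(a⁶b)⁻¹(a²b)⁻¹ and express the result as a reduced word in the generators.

[(a⁶b), (a²b)] = (a⁶b)·(a²b)·(a⁶b)⁻¹·(a²b)⁻¹.
  (a⁶b) · (a²b) = a³b²
  (a³b²) · (a⁴b²) = a⁵b
  (a⁵b) · (a⁶b²) = a³

Answer: a³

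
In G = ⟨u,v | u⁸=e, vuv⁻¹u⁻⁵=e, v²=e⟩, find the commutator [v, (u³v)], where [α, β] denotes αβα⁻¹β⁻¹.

[v, (u³v)] = v·(u³v)·v⁻¹·(u³v)⁻¹.
  v · (u³v) = u⁷
  (u⁷) · v = u⁷v
  (u⁷v) · (uv) = u⁴

Answer: u⁴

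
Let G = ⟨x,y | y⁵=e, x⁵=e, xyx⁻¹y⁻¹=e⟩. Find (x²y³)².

Compute successive powers of (x²y³), reducing at each step:
  (x²y³)²: (x²y³) · x² = x⁴y³;   (x⁴y³) · y³ = x⁴y

Answer: x⁴y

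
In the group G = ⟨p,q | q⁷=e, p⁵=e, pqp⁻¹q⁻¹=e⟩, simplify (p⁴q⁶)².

Compute successive powers of (p⁴q⁶), reducing at each step:
  (p⁴q⁶)²: (p⁴q⁶) · p⁴ = p³q⁶;   (p³q⁶) · q⁶ = p³q⁵

Answer: p³q⁵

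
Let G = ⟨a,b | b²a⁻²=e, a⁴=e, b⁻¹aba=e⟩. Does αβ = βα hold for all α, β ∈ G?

a·b = ab but b·a = ab⁻¹, so a·b ≠ b·a and G is not abelian.

Answer: No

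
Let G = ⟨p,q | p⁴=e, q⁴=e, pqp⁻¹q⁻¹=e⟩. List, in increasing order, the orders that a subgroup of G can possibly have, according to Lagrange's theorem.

|G| = 16 = 2⁴. By Lagrange's theorem the order of any subgroup divides 16; the divisors of 16 are 1, 2, 4, 8, 16.

Answer: 1, 2, 4, 8, 16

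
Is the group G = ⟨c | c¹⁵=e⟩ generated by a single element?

|G| = 15. The element c has order 15 (its powers give 15 distinct elements), so ⟨c⟩ = G and G is cyclic.

Answer: Yes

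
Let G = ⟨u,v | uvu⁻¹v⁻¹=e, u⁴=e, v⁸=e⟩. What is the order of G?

Enumerate words in the generators, reducing via the relations: the distinct elements are
  {e, u, v, uv, u², u³, v², v³, v⁴, v⁵, v⁶, v⁷, uv², uv³, uv⁴, uv⁵, uv⁶, uv⁷, u²v, u³v, u²v², u²v³, u²v⁴, u²v⁵, u²v⁶, u²v⁷, u³v², u³v³, u³v⁴, u³v⁵, u³v⁶, u³v⁷}.
No further products give new elements, so |G| = 32.

Answer: 32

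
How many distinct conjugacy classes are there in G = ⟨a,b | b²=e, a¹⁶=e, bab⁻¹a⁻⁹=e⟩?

The conjugacy classes (representative and size) are:
  [e] (size 1), [a⁹] (size 2), [a²] (size 1), [a³] (size 2), [a⁴] (size 1), [a¹³] (size 2), [a⁶] (size 1), [a¹⁵] (size 2), [a⁸] (size 1), [a¹⁰] (size 1), [a¹²] (size 1), [a¹⁴] (size 1), [b] (size 2), [ab] (size 2), [a²b] (size 2), [a¹¹b] (size 2), [a⁴b] (size 2), [a¹³b] (size 2), [a¹⁴b] (size 2), [a¹⁵b] (size 2).
Class equation: 1 + 2 + 1 + 2 + 1 + 2 + 1 + 2 + 1 + 1 + 1 + 1 + 2 + 2 + 2 + 2 + 2 + 2 + 2 + 2 = 32 = |G|. So G has 20 conjugacy classes.

Answer: 20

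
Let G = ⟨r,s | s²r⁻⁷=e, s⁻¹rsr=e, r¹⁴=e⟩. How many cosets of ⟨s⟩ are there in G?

First find ord(s) by computing successive powers:
  s¹ = s, s² = r⁷, s³ = s⁻¹, s⁴ = e.
So |⟨s⟩| = ord(s) = 4. With |G| = 28, by Lagrange [G : ⟨s⟩] = 28/4 = 7.

Answer: 7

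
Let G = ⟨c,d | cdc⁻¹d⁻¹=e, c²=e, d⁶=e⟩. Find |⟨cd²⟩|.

|⟨cd²⟩| equals the order of cd². Compute successive powers until reaching e:
  (cd²)¹ = cd², (cd²)² = d⁴, (cd²)³ = c, (cd²)⁴ = d², (cd²)⁵ = cd⁴, (cd²)⁶ = e.
The smallest positive k with (cd²)ᵏ = e is 6, so |⟨cd²⟩| = 6.

Answer: 6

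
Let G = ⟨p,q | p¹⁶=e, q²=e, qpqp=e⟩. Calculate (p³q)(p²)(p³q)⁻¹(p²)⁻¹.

[(p³q), (p²)] = (p³q)·(p²)·(p³q)⁻¹·(p²)⁻¹.
  (p³q) · (p²) = pq
  (pq) · (p³q) = p¹⁴
  (p¹⁴) · (p¹⁴) = p¹²

Answer: p¹²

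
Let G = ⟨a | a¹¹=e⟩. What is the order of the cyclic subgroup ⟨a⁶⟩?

|⟨a⁶⟩| equals the order of a⁶. Compute successive powers until reaching e:
  (a⁶)¹ = a⁶, (a⁶)² = a, (a⁶)³ = a⁷, (a⁶)⁴ = a², (a⁶)⁵ = a⁸, (a⁶)⁶ = a³, (a⁶)⁷ = a⁹, (a⁶)⁸ = a⁴, (a⁶)⁹ = a¹⁰, (a⁶)¹⁰ = a⁵, (a⁶)¹¹ = e.
The smallest positive k with (a⁶)ᵏ = e is 11, so |⟨a⁶⟩| = 11.

Answer: 11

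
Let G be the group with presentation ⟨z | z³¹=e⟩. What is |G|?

G is generated by a single element, so G is cyclic. The relator gives z³¹ = e and no smaller power is forced to be e, so the 31 powers {e, z, z², z³, z⁴, z⁵, z⁶, z⁷, z⁸, z⁹, z²², z²³, z²¹, z²⁰, z²⁴, z²⁵, z²⁶, z²⁷, z²⁸, z²⁹, z³⁰, z¹², z¹³, z¹¹, z¹⁰, z¹⁴, z¹⁵, z¹⁶, z¹⁷, z¹⁸, z¹⁹} are distinct. Hence |G| = 31.

Answer: 31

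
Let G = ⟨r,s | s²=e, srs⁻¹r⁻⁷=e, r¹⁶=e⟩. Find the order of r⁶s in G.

Compute successive powers until reaching e:
  (r⁶s)¹ = r⁶s, (r⁶s)² = e.
The smallest positive k with (r⁶s)ᵏ = e is 2.

Answer: 2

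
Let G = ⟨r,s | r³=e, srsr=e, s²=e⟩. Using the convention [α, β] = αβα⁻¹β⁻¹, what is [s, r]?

[s, r] = s·r·s⁻¹·r⁻¹.
  s · r = r²s
  (r²s) · s = r²
  (r²) · (r²) = r

Answer: r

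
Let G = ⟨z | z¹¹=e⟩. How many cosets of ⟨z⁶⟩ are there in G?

First find ord(z⁶) by computing successive powers:
  (z⁶)¹ = z⁶, (z⁶)² = z, (z⁶)³ = z⁷, (z⁶)⁴ = z², (z⁶)⁵ = z⁸, (z⁶)⁶ = z³, (z⁶)⁷ = z⁹, (z⁶)⁸ = z⁴, (z⁶)⁹ = z¹⁰, (z⁶)¹⁰ = z⁵, (z⁶)¹¹ = e.
So |⟨z⁶⟩| = ord(z⁶) = 11. With |G| = 11, by Lagrange [G : ⟨z⁶⟩] = 11/11 = 1.

Answer: 1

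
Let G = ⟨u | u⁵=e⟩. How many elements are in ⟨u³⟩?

|⟨u³⟩| equals the order of u³. Compute successive powers until reaching e:
  (u³)¹ = u³, (u³)² = u, (u³)³ = u⁴, (u³)⁴ = u², (u³)⁵ = e.
The smallest positive k with (u³)ᵏ = e is 5, so |⟨u³⟩| = 5.

Answer: 5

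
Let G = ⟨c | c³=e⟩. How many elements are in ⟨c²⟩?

|⟨c²⟩| equals the order of c². Compute successive powers until reaching e:
  (c²)¹ = c², (c²)² = c, (c²)³ = e.
The smallest positive k with (c²)ᵏ = e is 3, so |⟨c²⟩| = 3.

Answer: 3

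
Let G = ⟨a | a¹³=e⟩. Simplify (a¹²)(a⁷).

Compute (a¹²) · (a⁷) by multiplying left to right and reducing via the relations at each step:
  (a¹²) · a⁷ = a⁶

Answer: a⁶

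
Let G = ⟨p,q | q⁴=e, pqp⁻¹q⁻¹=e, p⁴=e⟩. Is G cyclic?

|G| = 16, but the maximum element order in G is 4 < 16. No single element generates all of G, so G is not cyclic.

Answer: No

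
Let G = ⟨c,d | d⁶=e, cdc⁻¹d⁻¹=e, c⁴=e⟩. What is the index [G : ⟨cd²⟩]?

First find ord(cd²) by computing successive powers:
  (cd²)¹ = cd², (cd²)² = c²d⁴, (cd²)³ = c³, (cd²)⁴ = d², (cd²)⁵ = cd⁴, (cd²)⁶ = c², (cd²)⁷ = c³d², (cd²)⁸ = d⁴, (cd²)⁹ = c, (cd²)¹⁰ = c²d², (cd²)¹¹ = c³d⁴, (cd²)¹² = e.
So |⟨cd²⟩| = ord(cd²) = 12. With |G| = 24, by Lagrange [G : ⟨cd²⟩] = 24/12 = 2.

Answer: 2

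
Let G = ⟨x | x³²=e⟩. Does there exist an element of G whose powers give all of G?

|G| = 32. The element x has order 32 (its powers give 32 distinct elements), so ⟨x⟩ = G and G is cyclic.

Answer: Yes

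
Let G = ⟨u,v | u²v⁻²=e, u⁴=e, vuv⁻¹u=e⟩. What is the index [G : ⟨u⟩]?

First find ord(u) by computing successive powers:
  u¹ = u, u² = u², u³ = u³, u⁴ = e.
So |⟨u⟩| = ord(u) = 4. With |G| = 8, by Lagrange [G : ⟨u⟩] = 8/4 = 2.

Answer: 2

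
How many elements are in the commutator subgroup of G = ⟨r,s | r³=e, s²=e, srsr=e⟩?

G' = [G, G] is generated by all commutators. The generator-pair commutators are: [r, s] = r².
The subgroup they normally generate is {e, r, r²}, of order 3.
Check: |G/G'| = 6/3 = 2 is the order of the abelianisation.

Answer: 3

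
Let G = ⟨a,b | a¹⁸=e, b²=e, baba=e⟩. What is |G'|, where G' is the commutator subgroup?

G' = [G, G] is generated by all commutators. The generator-pair commutators are: [a, b] = a².
The subgroup they normally generate is {e, a², a⁴, a⁶, a⁸, a¹⁰, a¹², a¹⁴, a¹⁶}, of order 9.
Check: |G/G'| = 36/9 = 4 is the order of the abelianisation.

Answer: 9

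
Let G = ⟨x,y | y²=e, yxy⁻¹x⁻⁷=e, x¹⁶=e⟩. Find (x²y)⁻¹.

The order of (x²y) is 2 (smallest k with (x²y)ᵏ = e), so (x²y)⁻¹ = (x²y)¹ = x²y.
Check: (x²y) · (x²y) → (x²y) · x² = y;   y · y = e, giving e as required.

Answer: x²y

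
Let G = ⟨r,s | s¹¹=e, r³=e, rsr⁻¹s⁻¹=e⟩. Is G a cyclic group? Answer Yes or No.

|G| = 33. The element rs has order 33 (its powers give 33 distinct elements), so ⟨rs⟩ = G and G is cyclic.

Answer: Yes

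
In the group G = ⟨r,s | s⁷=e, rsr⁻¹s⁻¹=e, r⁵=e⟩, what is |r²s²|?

Compute successive powers until reaching e:
  (r²s²)¹ = r²s², (r²s²)² = r⁴s⁴, (r²s²)³ = rs⁶, (r²s²)⁴ = r³s, (r²s²)⁵ = s³, (r²s²)⁶ = r²s⁵, (r²s²)⁷ = r⁴, (r²s²)⁸ = rs², (r²s²)⁹ = r³s⁴, (r²s²)¹⁰ = s⁶, (r²s²)¹¹ = r²s, (r²s²)¹² = r⁴s³, (r²s²)¹³ = rs⁵, (r²s²)¹⁴ = r³, (r²s²)¹⁵ = s², (r²s²)¹⁶ = r²s⁴, (r²s²)¹⁷ = r⁴s⁶, (r²s²)¹⁸ = rs, (r²s²)¹⁹ = r³s³, (r²s²)²⁰ = s⁵, (r²s²)²¹ = r², (r²s²)²² = r⁴s², (r²s²)²³ = rs⁴, (r²s²)²⁴ = r³s⁶, (r²s²)²⁵ = s, (r²s²)²⁶ = r²s³, (r²s²)²⁷ = r⁴s⁵, (r²s²)²⁸ = r, (r²s²)²⁹ = r³s², (r²s²)³⁰ = s⁴, (r²s²)³¹ = r²s⁶, (r²s²)³² = r⁴s, (r²s²)³³ = rs³, (r²s²)³⁴ = r³s⁵, (r²s²)³⁵ = e.
The smallest positive k with (r²s²)ᵏ = e is 35.

Answer: 35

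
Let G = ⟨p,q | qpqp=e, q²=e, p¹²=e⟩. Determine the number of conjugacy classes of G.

The conjugacy classes (representative and size) are:
  [e] (size 1), [p¹¹] (size 2), [p²] (size 2), [p⁹] (size 2), [p⁴] (size 2), [p⁵] (size 2), [p⁶] (size 1), [q] (size 6), [pq] (size 6).
Class equation: 1 + 2 + 2 + 2 + 2 + 2 + 1 + 6 + 6 = 24 = |G|. So G has 9 conjugacy classes.

Answer: 9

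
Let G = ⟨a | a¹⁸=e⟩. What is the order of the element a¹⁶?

Compute successive powers until reaching e:
  (a¹⁶)¹ = a¹⁶, (a¹⁶)² = a¹⁴, (a¹⁶)³ = a¹², (a¹⁶)⁴ = a¹⁰, (a¹⁶)⁵ = a⁸, (a¹⁶)⁶ = a⁶, (a¹⁶)⁷ = a⁴, (a¹⁶)⁸ = a², (a¹⁶)⁹ = e.
The smallest positive k with (a¹⁶)ᵏ = e is 9.

Answer: 9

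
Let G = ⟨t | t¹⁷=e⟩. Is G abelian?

G has a single generator, so G is cyclic and hence abelian.

Answer: Yes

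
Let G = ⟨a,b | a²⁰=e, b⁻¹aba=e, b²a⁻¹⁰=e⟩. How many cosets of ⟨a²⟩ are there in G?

First find ord(a²) by computing successive powers:
  (a²)¹ = a², (a²)² = a⁴, (a²)³ = a⁶, (a²)⁴ = a⁸, (a²)⁵ = a¹⁰, (a²)⁶ = a¹², (a²)⁷ = a¹⁴, (a²)⁸ = a¹⁶, (a²)⁹ = a¹⁸, (a²)¹⁰ = e.
So |⟨a²⟩| = ord(a²) = 10. With |G| = 40, by Lagrange [G : ⟨a²⟩] = 40/10 = 4.

Answer: 4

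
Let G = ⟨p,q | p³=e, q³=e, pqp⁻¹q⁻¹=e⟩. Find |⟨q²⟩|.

|⟨q²⟩| equals the order of q². Compute successive powers until reaching e:
  (q²)¹ = q², (q²)² = q, (q²)³ = e.
The smallest positive k with (q²)ᵏ = e is 3, so |⟨q²⟩| = 3.

Answer: 3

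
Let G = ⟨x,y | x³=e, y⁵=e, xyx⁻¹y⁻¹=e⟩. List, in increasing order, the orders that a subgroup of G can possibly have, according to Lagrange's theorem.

|G| = 15 = 3 · 5. By Lagrange's theorem the order of any subgroup divides 15; the divisors of 15 are 1, 3, 5, 15.

Answer: 1, 3, 5, 15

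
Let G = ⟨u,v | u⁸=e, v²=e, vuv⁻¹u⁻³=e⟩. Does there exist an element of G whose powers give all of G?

Every cyclic group is abelian. But u·v = uv while v·u = u³v, so u·v ≠ v·u and G is not abelian. Hence G is not cyclic.

Answer: No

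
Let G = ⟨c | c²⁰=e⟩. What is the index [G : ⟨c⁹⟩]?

First find ord(c⁹) by computing successive powers:
  (c⁹)¹ = c⁹, (c⁹)² = c¹⁸, (c⁹)³ = c⁷, (c⁹)⁴ = c¹⁶, (c⁹)⁵ = c⁵, (c⁹)⁶ = c¹⁴, (c⁹)⁷ = c³, (c⁹)⁸ = c¹², (c⁹)⁹ = c, (c⁹)¹⁰ = c¹⁰, (c⁹)¹¹ = c¹⁹, (c⁹)¹² = c⁸, (c⁹)¹³ = c¹⁷, (c⁹)¹⁴ = c⁶, (c⁹)¹⁵ = c¹⁵, (c⁹)¹⁶ = c⁴, (c⁹)¹⁷ = c¹³, (c⁹)¹⁸ = c², (c⁹)¹⁹ = c¹¹, (c⁹)²⁰ = e.
So |⟨c⁹⟩| = ord(c⁹) = 20. With |G| = 20, by Lagrange [G : ⟨c⁹⟩] = 20/20 = 1.

Answer: 1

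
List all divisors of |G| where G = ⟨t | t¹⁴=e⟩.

|G| = 14 = 2 · 7. By Lagrange's theorem the order of any subgroup divides 14; the divisors of 14 are 1, 2, 7, 14.

Answer: 1, 2, 7, 14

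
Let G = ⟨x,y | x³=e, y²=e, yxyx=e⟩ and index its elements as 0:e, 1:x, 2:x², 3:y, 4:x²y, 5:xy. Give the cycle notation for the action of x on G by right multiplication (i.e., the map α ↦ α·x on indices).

(0 1 2)(3 4 5)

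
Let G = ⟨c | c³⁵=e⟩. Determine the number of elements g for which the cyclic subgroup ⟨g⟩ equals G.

G is cyclic of order 35. An element generates G iff its order is 35, and a cyclic group of order 35 has exactly φ(35) = 24 such elements.

Answer: 24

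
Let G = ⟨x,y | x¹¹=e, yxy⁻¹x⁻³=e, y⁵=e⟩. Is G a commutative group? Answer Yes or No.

x·y = xy but y·x = x³y, so x·y ≠ y·x and G is not abelian.

Answer: No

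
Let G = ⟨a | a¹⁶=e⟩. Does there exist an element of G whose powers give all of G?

|G| = 16. The element a has order 16 (its powers give 16 distinct elements), so ⟨a⟩ = G and G is cyclic.

Answer: Yes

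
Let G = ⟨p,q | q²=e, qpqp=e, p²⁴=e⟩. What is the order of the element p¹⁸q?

Compute successive powers until reaching e:
  (p¹⁸q)¹ = p¹⁸q, (p¹⁸q)² = e.
The smallest positive k with (p¹⁸q)ᵏ = e is 2.

Answer: 2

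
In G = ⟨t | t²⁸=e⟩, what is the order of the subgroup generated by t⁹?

|⟨t⁹⟩| equals the order of t⁹. Compute successive powers until reaching e:
  (t⁹)¹ = t⁹, (t⁹)² = t¹⁸, (t⁹)³ = t²⁷, (t⁹)⁴ = t⁸, (t⁹)⁵ = t¹⁷, (t⁹)⁶ = t²⁶, (t⁹)⁷ = t⁷, (t⁹)⁸ = t¹⁶, (t⁹)⁹ = t²⁵, (t⁹)¹⁰ = t⁶, (t⁹)¹¹ = t¹⁵, (t⁹)¹² = t²⁴, (t⁹)¹³ = t⁵, (t⁹)¹⁴ = t¹⁴, (t⁹)¹⁵ = t²³, (t⁹)¹⁶ = t⁴, (t⁹)¹⁷ = t¹³, (t⁹)¹⁸ = t²², (t⁹)¹⁹ = t³, (t⁹)²⁰ = t¹², (t⁹)²¹ = t²¹, (t⁹)²² = t², (t⁹)²³ = t¹¹, (t⁹)²⁴ = t²⁰, (t⁹)²⁵ = t, (t⁹)²⁶ = t¹⁰, (t⁹)²⁷ = t¹⁹, (t⁹)²⁸ = e.
The smallest positive k with (t⁹)ᵏ = e is 28, so |⟨t⁹⟩| = 28.

Answer: 28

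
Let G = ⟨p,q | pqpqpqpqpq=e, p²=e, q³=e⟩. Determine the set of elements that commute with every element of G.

An element z ∈ Z(G) iff z commutes with every generator.
For example e is central: e·p = p = p·e; e·q = q = q·e.
Whereas p ∉ Z(G) since p·q = pq ≠ qp = q·p.
Checking each of the 60 elements this way gives Z(G) = {e}, of order 1.

Answer: {e}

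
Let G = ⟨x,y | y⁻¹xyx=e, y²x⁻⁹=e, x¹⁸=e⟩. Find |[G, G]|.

G' = [G, G] is generated by all commutators. The generator-pair commutators are: [x, y] = x².
The subgroup they normally generate is {e, x², x⁴, x⁶, x⁸, x¹⁰, x¹², x¹⁴, x¹⁶}, of order 9.
Check: |G/G'| = 36/9 = 4 is the order of the abelianisation.

Answer: 9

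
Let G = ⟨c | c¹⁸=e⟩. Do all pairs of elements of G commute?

G has a single generator, so G is cyclic and hence abelian.

Answer: Yes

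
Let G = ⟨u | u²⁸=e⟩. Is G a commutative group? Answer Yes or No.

G has a single generator, so G is cyclic and hence abelian.

Answer: Yes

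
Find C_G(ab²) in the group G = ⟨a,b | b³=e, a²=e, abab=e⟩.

⟨ab²⟩ ⊆ C_G(ab²) since powers of ab² commute with ab²; so |C_G(ab²)| ≥ |⟨ab²⟩| = 2.
By orbit–stabilizer, |C_G(ab²)| = |G| / |conj. class of ab²| = 6 / 3 = 2.
The 2 elements commuting with ab² are {e, ab²}.

Answer: {e, ab²}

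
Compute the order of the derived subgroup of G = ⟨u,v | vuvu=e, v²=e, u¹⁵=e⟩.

G' = [G, G] is generated by all commutators. The generator-pair commutators are: [u, v] = u².
The subgroup they normally generate is {e, u, u², u³, u⁴, u⁵, u⁶, u⁷, u⁸, u⁹, u¹⁰, u¹¹, u¹², u¹³, u¹⁴}, of order 15.
Check: |G/G'| = 30/15 = 2 is the order of the abelianisation.

Answer: 15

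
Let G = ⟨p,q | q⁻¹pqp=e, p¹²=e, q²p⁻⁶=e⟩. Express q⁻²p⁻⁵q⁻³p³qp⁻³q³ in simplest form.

Multiply left to right, reducing at each step:
  (p⁶) · p⁻⁵ = p
  p · q⁻³ = pq
  (pq) · p³ = p⁴q⁻¹
  (p⁴q⁻¹) · q = p⁴
  (p⁴) · p⁻³ = p
  p · q³ = pq⁻¹

Answer: pq⁻¹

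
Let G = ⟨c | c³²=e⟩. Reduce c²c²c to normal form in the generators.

Multiply left to right, reducing at each step:
  (c²) · c² = c⁴
  (c⁴) · c = c⁵

Answer: c⁵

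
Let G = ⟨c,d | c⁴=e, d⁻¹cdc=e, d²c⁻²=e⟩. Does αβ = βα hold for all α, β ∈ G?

c·d = cd but d·c = cd⁻¹, so c·d ≠ d·c and G is not abelian.

Answer: No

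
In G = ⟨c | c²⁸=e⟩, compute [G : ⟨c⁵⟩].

First find ord(c⁵) by computing successive powers:
  (c⁵)¹ = c⁵, (c⁵)² = c¹⁰, (c⁵)³ = c¹⁵, (c⁵)⁴ = c²⁰, (c⁵)⁵ = c²⁵, (c⁵)⁶ = c², (c⁵)⁷ = c⁷, (c⁵)⁸ = c¹², (c⁵)⁹ = c¹⁷, (c⁵)¹⁰ = c²², (c⁵)¹¹ = c²⁷, (c⁵)¹² = c⁴, (c⁵)¹³ = c⁹, (c⁵)¹⁴ = c¹⁴, (c⁵)¹⁵ = c¹⁹, (c⁵)¹⁶ = c²⁴, (c⁵)¹⁷ = c, (c⁵)¹⁸ = c⁶, (c⁵)¹⁹ = c¹¹, (c⁵)²⁰ = c¹⁶, (c⁵)²¹ = c²¹, (c⁵)²² = c²⁶, (c⁵)²³ = c³, (c⁵)²⁴ = c⁸, (c⁵)²⁵ = c¹³, (c⁵)²⁶ = c¹⁸, (c⁵)²⁷ = c²³, (c⁵)²⁸ = e.
So |⟨c⁵⟩| = ord(c⁵) = 28. With |G| = 28, by Lagrange [G : ⟨c⁵⟩] = 28/28 = 1.

Answer: 1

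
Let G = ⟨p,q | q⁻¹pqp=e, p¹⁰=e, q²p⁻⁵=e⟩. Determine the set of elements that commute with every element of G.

An element z ∈ Z(G) iff z commutes with every generator.
For example p⁵ is central: (p⁵)·p = p⁶ = p·(p⁵); (p⁵)·q = q⁻¹ = q·(p⁵).
Whereas p ∉ Z(G) since p·q = pq ≠ p⁴q⁻¹ = q·p.
Checking each of the 20 elements this way gives Z(G) = {e, p⁵}, of order 2.

Answer: {e, p⁵}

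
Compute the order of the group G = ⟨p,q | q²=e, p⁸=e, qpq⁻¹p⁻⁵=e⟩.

Enumerate words in the generators, reducing via the relations: the distinct elements are
  {e, p, q, pq, p², p³, p⁴, p⁵, p⁶, p⁷, p²q, p³q, p⁴q, p⁵q, p⁶q, p⁷q}.
No further products give new elements, so |G| = 16.

Answer: 16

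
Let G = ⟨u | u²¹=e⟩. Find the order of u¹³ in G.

Compute successive powers until reaching e:
  (u¹³)¹ = u¹³, (u¹³)² = u⁵, (u¹³)³ = u¹⁸, (u¹³)⁴ = u¹⁰, (u¹³)⁵ = u², (u¹³)⁶ = u¹⁵, (u¹³)⁷ = u⁷, (u¹³)⁸ = u²⁰, (u¹³)⁹ = u¹², (u¹³)¹⁰ = u⁴, (u¹³)¹¹ = u¹⁷, (u¹³)¹² = u⁹, (u¹³)¹³ = u, (u¹³)¹⁴ = u¹⁴, (u¹³)¹⁵ = u⁶, (u¹³)¹⁶ = u¹⁹, (u¹³)¹⁷ = u¹¹, (u¹³)¹⁸ = u³, (u¹³)¹⁹ = u¹⁶, (u¹³)²⁰ = u⁸, (u¹³)²¹ = e.
The smallest positive k with (u¹³)ᵏ = e is 21.

Answer: 21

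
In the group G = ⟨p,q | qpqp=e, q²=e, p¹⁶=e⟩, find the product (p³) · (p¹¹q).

Compute (p³) · (p¹¹q) by multiplying left to right and reducing via the relations at each step:
  (p³) · p¹¹ = p¹⁴
  (p¹⁴) · q = p¹⁴q

Answer: p¹⁴q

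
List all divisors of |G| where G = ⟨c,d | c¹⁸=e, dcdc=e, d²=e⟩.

|G| = 36 = 2² · 3². By Lagrange's theorem the order of any subgroup divides 36; the divisors of 36 are 1, 2, 3, 4, 6, 9, 12, 18, 36.

Answer: 1, 2, 3, 4, 6, 9, 12, 18, 36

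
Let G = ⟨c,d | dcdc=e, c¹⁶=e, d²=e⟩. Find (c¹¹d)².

Compute successive powers of (c¹¹d), reducing at each step:
  (c¹¹d)²: (c¹¹d) · c¹¹ = d;   d · d = e

Answer: e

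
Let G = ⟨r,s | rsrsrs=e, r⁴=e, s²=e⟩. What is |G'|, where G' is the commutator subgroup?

G' = [G, G] is generated by all commutators. The generator-pair commutators are: [r, s] = r²sr.
The subgroup they normally generate is {e, r², rs, sr³, r²sr, r³s, r²sr³, sr, rsr², sr²s, r²sr²s, r³sr²}, of order 12.
Check: |G/G'| = 24/12 = 2 is the order of the abelianisation.

Answer: 12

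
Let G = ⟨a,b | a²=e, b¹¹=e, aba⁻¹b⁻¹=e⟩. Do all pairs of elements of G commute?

Each pair of generators commutes: a·b = ab = b·a. Since the generators pairwise commute, every element of G commutes with every other, so G is abelian.

Answer: Yes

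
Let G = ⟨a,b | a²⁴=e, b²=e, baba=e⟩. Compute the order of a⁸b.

Compute successive powers until reaching e:
  (a⁸b)¹ = a⁸b, (a⁸b)² = e.
The smallest positive k with (a⁸b)ᵏ = e is 2.

Answer: 2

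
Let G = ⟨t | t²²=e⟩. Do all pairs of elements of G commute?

G has a single generator, so G is cyclic and hence abelian.

Answer: Yes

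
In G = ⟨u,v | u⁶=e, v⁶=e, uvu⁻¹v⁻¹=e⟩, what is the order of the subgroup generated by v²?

|⟨v²⟩| equals the order of v². Compute successive powers until reaching e:
  (v²)¹ = v², (v²)² = v⁴, (v²)³ = e.
The smallest positive k with (v²)ᵏ = e is 3, so |⟨v²⟩| = 3.

Answer: 3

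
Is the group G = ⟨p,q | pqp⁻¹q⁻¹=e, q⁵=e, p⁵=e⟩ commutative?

Each pair of generators commutes: p·q = pq = q·p. Since the generators pairwise commute, every element of G commutes with every other, so G is abelian.

Answer: Yes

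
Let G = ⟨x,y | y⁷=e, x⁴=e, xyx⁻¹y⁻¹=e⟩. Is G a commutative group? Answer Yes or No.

Each pair of generators commutes: x·y = xy = y·x. Since the generators pairwise commute, every element of G commutes with every other, so G is abelian.

Answer: Yes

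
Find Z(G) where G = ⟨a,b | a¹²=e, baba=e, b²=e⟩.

An element z ∈ Z(G) iff z commutes with every generator.
For example a⁶ is central: (a⁶)·a = a⁷ = a·(a⁶); (a⁶)·b = a⁶b = b·(a⁶).
Whereas a ∉ Z(G) since a·b = ab ≠ a¹¹b = b·a.
Checking each of the 24 elements this way gives Z(G) = {e, a⁶}, of order 2.

Answer: {e, a⁶}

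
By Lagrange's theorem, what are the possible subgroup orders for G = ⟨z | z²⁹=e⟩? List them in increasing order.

|G| = 29 = 29. By Lagrange's theorem the order of any subgroup divides 29; the divisors of 29 are 1, 29.

Answer: 1, 29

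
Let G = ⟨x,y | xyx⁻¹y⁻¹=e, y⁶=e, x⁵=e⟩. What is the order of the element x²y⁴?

Compute successive powers until reaching e:
  (x²y⁴)¹ = x²y⁴, (x²y⁴)² = x⁴y², (x²y⁴)³ = x, (x²y⁴)⁴ = x³y⁴, (x²y⁴)⁵ = y², (x²y⁴)⁶ = x², (x²y⁴)⁷ = x⁴y⁴, (x²y⁴)⁸ = xy², (x²y⁴)⁹ = x³, (x²y⁴)¹⁰ = y⁴, (x²y⁴)¹¹ = x²y², (x²y⁴)¹² = x⁴, (x²y⁴)¹³ = xy⁴, (x²y⁴)¹⁴ = x³y², (x²y⁴)¹⁵ = e.
The smallest positive k with (x²y⁴)ᵏ = e is 15.

Answer: 15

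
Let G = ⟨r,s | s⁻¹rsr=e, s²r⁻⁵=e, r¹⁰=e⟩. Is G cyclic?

Every cyclic group is abelian. But r·s = rs while s·r = r⁴s⁻¹, so r·s ≠ s·r and G is not abelian. Hence G is not cyclic.

Answer: No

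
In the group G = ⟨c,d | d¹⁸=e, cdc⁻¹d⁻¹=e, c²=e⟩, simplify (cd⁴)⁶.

Compute successive powers of (cd⁴), reducing at each step:
  (cd⁴)²: (cd⁴) · c = d⁴;   (d⁴) · d⁴ = d⁸
  (cd⁴)³: (d⁸) · c = cd⁸;   (cd⁸) · d⁴ = cd¹²
  (cd⁴)⁴: (cd¹²) · c = d¹²;   (d¹²) · d⁴ = d¹⁶
  (cd⁴)⁵: (d¹⁶) · c = cd¹⁶;   (cd¹⁶) · d⁴ = cd²
  (cd⁴)⁶: (cd²) · c = d²;   (d²) · d⁴ = d⁶

Answer: d⁶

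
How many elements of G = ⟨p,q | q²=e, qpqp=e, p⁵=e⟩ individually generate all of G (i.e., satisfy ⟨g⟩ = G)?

⟨g⟩ = G would require ord(g) = |G| = 10, but the maximum element order in G is 5 < 10. So G is not cyclic and no single element generates it: the count is 0.

Answer: 0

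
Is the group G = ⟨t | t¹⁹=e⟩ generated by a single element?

|G| = 19. The element t has order 19 (its powers give 19 distinct elements), so ⟨t⟩ = G and G is cyclic.

Answer: Yes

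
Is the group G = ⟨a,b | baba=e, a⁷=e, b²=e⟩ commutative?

a·b = ab but b·a = a⁶b, so a·b ≠ b·a and G is not abelian.

Answer: No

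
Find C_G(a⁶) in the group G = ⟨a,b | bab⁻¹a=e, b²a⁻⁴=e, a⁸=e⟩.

⟨a⁶⟩ ⊆ C_G(a⁶) since powers of a⁶ commute with a⁶; so |C_G(a⁶)| ≥ |⟨a⁶⟩| = 4.
By orbit–stabilizer, |C_G(a⁶)| = |G| / |conj. class of a⁶| = 16 / 2 = 8.
The 8 elements commuting with a⁶ are {e, a, a², a³, a⁴, a⁵, a⁶, a⁷}.

Answer: {e, a, a², a³, a⁴, a⁵, a⁶, a⁷}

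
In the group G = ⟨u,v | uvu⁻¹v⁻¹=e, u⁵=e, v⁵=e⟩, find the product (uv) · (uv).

Compute (uv) · (uv) by multiplying left to right and reducing via the relations at each step:
  (uv) · u = u²v
  (u²v) · v = u²v²

Answer: u²v²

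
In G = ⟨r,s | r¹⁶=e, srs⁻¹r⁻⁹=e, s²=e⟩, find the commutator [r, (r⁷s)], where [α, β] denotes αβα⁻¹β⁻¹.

[r, (r⁷s)] = r·(r⁷s)·r⁻¹·(r⁷s)⁻¹.
  r · (r⁷s) = r⁸s
  (r⁸s) · (r¹⁵) = r¹⁵s
  (r¹⁵s) · (rs) = r⁸

Answer: r⁸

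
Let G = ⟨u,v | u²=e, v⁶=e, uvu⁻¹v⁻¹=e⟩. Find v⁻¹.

The order of v is 6 (smallest k with vᵏ = e), so v⁻¹ = v⁵ = v⁵.
Check: v · (v⁵) → v · v⁵ = e, giving e as required.

Answer: v⁵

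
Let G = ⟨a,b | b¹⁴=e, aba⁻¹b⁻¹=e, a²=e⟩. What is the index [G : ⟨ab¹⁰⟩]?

First find ord(ab¹⁰) by computing successive powers:
  (ab¹⁰)¹ = ab¹⁰, (ab¹⁰)² = b⁶, (ab¹⁰)³ = ab², (ab¹⁰)⁴ = b¹², (ab¹⁰)⁵ = ab⁸, (ab¹⁰)⁶ = b⁴, (ab¹⁰)⁷ = a, (ab¹⁰)⁸ = b¹⁰, (ab¹⁰)⁹ = ab⁶, (ab¹⁰)¹⁰ = b², (ab¹⁰)¹¹ = ab¹², (ab¹⁰)¹² = b⁸, (ab¹⁰)¹³ = ab⁴, (ab¹⁰)¹⁴ = e.
So |⟨ab¹⁰⟩| = ord(ab¹⁰) = 14. With |G| = 28, by Lagrange [G : ⟨ab¹⁰⟩] = 28/14 = 2.

Answer: 2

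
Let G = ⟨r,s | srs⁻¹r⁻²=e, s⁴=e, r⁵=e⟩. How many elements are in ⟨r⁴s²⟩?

|⟨r⁴s²⟩| equals the order of r⁴s². Compute successive powers until reaching e:
  (r⁴s²)¹ = r⁴s², (r⁴s²)² = e.
The smallest positive k with (r⁴s²)ᵏ = e is 2, so |⟨r⁴s²⟩| = 2.

Answer: 2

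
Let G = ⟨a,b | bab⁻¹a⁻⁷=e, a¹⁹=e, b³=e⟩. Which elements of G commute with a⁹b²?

⟨a⁹b²⟩ ⊆ C_G(a⁹b²) since powers of a⁹b² commute with a⁹b²; so |C_G(a⁹b²)| ≥ |⟨a⁹b²⟩| = 3.
By orbit–stabilizer, |C_G(a⁹b²)| = |G| / |conj. class of a⁹b²| = 57 / 19 = 3.
The 3 elements commuting with a⁹b² are {e, a¹³b, a⁹b²}.

Answer: {e, a¹³b, a⁹b²}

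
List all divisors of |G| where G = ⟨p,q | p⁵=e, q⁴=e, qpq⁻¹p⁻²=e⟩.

|G| = 20 = 2² · 5. By Lagrange's theorem the order of any subgroup divides 20; the divisors of 20 are 1, 2, 4, 5, 10, 20.

Answer: 1, 2, 4, 5, 10, 20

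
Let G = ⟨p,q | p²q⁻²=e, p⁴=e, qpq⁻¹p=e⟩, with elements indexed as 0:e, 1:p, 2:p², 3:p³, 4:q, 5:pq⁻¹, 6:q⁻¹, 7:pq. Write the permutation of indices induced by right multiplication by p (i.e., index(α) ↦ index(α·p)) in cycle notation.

(0 1 2 3)(4 5 6 7)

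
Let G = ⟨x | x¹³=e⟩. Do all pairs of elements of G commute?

G has a single generator, so G is cyclic and hence abelian.

Answer: Yes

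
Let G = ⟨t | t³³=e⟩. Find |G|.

G is generated by a single element, so G is cyclic. The relator gives t³³ = e and no smaller power is forced to be e, so the 33 powers {e, t, t², t³, t⁴, t⁵, t⁶, t⁷, t⁸, t⁹, t²², t²³, t²¹, t²⁰, t²⁴, t²⁵, t²⁶, t²⁷, t²⁸, t²⁹, t³², t³¹, t³⁰, t¹², t¹³, t¹¹, t¹⁰, t¹⁴, t¹⁵, t¹⁶, t¹⁷, t¹⁸, t¹⁹} are distinct. Hence |G| = 33.

Answer: 33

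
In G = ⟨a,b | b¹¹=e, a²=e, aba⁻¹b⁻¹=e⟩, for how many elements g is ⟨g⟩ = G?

G is cyclic of order 22. An element generates G iff its order is 22, and a cyclic group of order 22 has exactly φ(22) = 10 such elements.

Answer: 10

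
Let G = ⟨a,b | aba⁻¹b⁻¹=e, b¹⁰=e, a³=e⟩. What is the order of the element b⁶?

Compute successive powers until reaching e:
  (b⁶)¹ = b⁶, (b⁶)² = b², (b⁶)³ = b⁸, (b⁶)⁴ = b⁴, (b⁶)⁵ = e.
The smallest positive k with (b⁶)ᵏ = e is 5.

Answer: 5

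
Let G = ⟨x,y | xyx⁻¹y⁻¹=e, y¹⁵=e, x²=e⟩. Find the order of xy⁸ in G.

Compute successive powers until reaching e:
  (xy⁸)¹ = xy⁸, (xy⁸)² = y, (xy⁸)³ = xy⁹, (xy⁸)⁴ = y², (xy⁸)⁵ = xy¹⁰, (xy⁸)⁶ = y³, (xy⁸)⁷ = xy¹¹, (xy⁸)⁸ = y⁴, (xy⁸)⁹ = xy¹², (xy⁸)¹⁰ = y⁵, (xy⁸)¹¹ = xy¹³, (xy⁸)¹² = y⁶, (xy⁸)¹³ = xy¹⁴, (xy⁸)¹⁴ = y⁷, (xy⁸)¹⁵ = x, (xy⁸)¹⁶ = y⁸, (xy⁸)¹⁷ = xy, (xy⁸)¹⁸ = y⁹, (xy⁸)¹⁹ = xy², (xy⁸)²⁰ = y¹⁰, (xy⁸)²¹ = xy³, (xy⁸)²² = y¹¹, (xy⁸)²³ = xy⁴, (xy⁸)²⁴ = y¹², (xy⁸)²⁵ = xy⁵, (xy⁸)²⁶ = y¹³, (xy⁸)²⁷ = xy⁶, (xy⁸)²⁸ = y¹⁴, (xy⁸)²⁹ = xy⁷, (xy⁸)³⁰ = e.
The smallest positive k with (xy⁸)ᵏ = e is 30.

Answer: 30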